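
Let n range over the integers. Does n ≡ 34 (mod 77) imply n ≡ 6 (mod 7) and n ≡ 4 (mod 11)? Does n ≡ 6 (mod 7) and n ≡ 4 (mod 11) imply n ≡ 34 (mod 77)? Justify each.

(⇒) This fails: n = 34 gives 34 ≡ 34 (mod 77) but 34 ≡ 1 (mod 11), so the conjunction on the right does not hold.

(⇐) This fails: n = 48 satisfies both congruences on the right (48 ≡ 6 mod 7 and 48 ≡ 4 mod 11) yet 48 ≡ 48 (mod 77), not 34.

Neither direction holds.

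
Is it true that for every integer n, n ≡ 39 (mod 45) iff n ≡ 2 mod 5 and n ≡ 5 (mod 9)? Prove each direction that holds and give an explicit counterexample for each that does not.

Forward direction. This fails: n = 39 gives 39 ≡ 39 (mod 45) but 39 ≡ 4 (mod 5), so the conjunction on the right does not hold.

Converse. This fails: n = 32 satisfies both congruences on the right (32 ≡ 2 mod 5 and 32 ≡ 5 mod 9) yet 32 ≡ 32 (mod 45), not 39.

(⇒) fails and (⇐) fails.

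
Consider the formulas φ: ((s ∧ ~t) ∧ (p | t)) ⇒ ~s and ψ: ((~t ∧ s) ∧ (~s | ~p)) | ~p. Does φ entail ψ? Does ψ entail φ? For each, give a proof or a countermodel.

Only the reverse direction holds.

(⟹) This fails. Under p = T, s = F, t = F, the left side is true but the right side is false.

(⟸) Assume the antecedent. If p is true, the antecedent cannot hold. If p is false, ((s ∧ ~t) ∧ (p | t)) ⇒ ~s reduces to true regardless of the other variables. Either way ((s ∧ ~t) ∧ (p | t)) ⇒ ~s holds.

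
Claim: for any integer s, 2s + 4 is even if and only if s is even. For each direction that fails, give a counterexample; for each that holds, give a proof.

Not equivalent: only (⇐) holds.

(⟹) This fails: take s = 7. Then 2s + 4 = 18, which is even, yet s = 7 is odd, not even.

(⟸) Suppose s is even. Since 2 is even, 2s is even for every s, so 2s + 4 has the same parity as 4, which is even. Hence 2s + 4 is even.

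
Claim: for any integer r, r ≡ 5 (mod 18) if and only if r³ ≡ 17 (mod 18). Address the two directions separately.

The forward direction holds; the converse fails.

Converse. This fails: take r = 11. Then 11³ = 1331 ≡ 17 (mod 18), yet 11 ≡ 11 (mod 18), not 5.

Forward direction. Suppose r ≡ 5 (mod 18). Write r = 18j + 5. Then (18j + 5)³ = 5832j³ + 4860j² + 1350j + 125 = 18(324j³ + 270j² + 75j + 6) + 17, so r³ ≡ 17 (mod 18).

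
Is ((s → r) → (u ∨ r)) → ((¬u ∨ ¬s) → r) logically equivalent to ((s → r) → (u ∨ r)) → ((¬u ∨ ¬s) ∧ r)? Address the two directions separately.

(⇒) This fails. Under u = T, s = T, r = F, the left side is true but the right side is false.

(⇐) Assume the antecedent. If r is true, the consequent reduces to true regardless of the other variables. If r is false, the antecedent forces (u = F, s = F, r = F), and the consequent holds there. Either way the consequent holds.

(⇒) fails; (⇐) holds.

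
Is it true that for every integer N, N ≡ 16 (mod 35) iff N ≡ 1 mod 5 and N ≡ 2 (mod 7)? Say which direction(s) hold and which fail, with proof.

The biconditional holds.

(→) Suppose N ≡ 16 (mod 35); write N = 35j + 16. Since 5 ∣ 35, reducing mod 5 gives N ≡ 16 ≡ 1 (mod 5); since 7 ∣ 35, reducing mod 7 gives N ≡ 16 ≡ 2 (mod 7).

(←) Conversely, if N ≡ 1 (mod 5) and N ≡ 2 (mod 7), then by the Chinese remainder theorem N ≡ 16 (mod 35). This is exactly N ≡ 16 (mod 35).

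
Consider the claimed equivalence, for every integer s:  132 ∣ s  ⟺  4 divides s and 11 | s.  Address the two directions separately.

Not equivalent: only (⇒) holds.

(⇐) This fails: take s = 44. Both 4 ∣ 44 and 11 ∣ 44, yet 44 is not a multiple of 132 (since 44 = 0·132 + 44), so 132 ∤ 44.

(⇒) If 132 ∣ s, write s = 132q. Since 132 = 33·4, s = 4·(33q), so 4 ∣ s; and since 132 = 12·11, s = 11·(12q), so 11 ∣ s.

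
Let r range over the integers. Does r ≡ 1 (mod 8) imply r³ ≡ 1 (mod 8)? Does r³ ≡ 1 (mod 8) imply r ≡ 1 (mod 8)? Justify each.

[⇒] Suppose r ≡ 1 (mod 8). Write r = 8j + 1. Then (8j + 1)³ = 512j³ + 192j² + 24j + 1 = 8(64j³ + 24j² + 3j) + 1, so r³ ≡ 1 (mod 8).

[⇐] For the converse, argue contrapositively. If r ≢ 1 (mod 8), then r is congruent to one of 0, 2, 3, 4, 5, 6, 7 modulo 8, and these give r³ ≡ 0, 0, 3, 0, 5, 0, 7 respectively — never 1.

The biconditional holds.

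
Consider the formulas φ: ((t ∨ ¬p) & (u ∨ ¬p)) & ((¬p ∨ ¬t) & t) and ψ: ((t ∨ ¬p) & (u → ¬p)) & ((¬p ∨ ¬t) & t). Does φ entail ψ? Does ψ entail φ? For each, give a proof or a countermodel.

Forward direction. Assume the antecedent. If t is true, the antecedent forces (t = T, p = F, u = F) or (t = T, p = F, u = T), and the consequent holds there. If t is false, the antecedent cannot hold. Either way the consequent holds.

Converse. Assume the antecedent. If t is true, the antecedent forces (t = T, p = F, u = F) or (t = T, p = F, u = T), and the consequent holds there. If t is false, the antecedent cannot hold. Either way the consequent holds.

Both directions hold.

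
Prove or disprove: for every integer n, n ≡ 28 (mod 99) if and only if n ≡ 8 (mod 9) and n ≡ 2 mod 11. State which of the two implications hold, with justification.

(→) This fails: n = 28 gives 28 ≡ 28 (mod 99) but 28 ≡ 1 (mod 9), so the conjunction on the right does not hold.

(←) This fails: n = 35 satisfies both congruences on the right (35 ≡ 8 mod 9 and 35 ≡ 2 mod 11) yet 35 ≡ 35 (mod 99), not 28.

Neither direction holds.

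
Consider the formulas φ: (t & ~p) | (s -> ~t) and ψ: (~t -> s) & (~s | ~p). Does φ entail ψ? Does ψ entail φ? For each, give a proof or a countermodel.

Only the reverse direction holds.

Forward direction. This fails. Under t = F, p = F, s = F, the left side is true but the right side is false.

Converse. Assume the antecedent. If p is true, the antecedent forces (t = T, p = T, s = F), and (t & ~p) | (s -> ~t) holds there. If p is false, (t & ~p) | (s -> ~t) reduces to true regardless of the other variables. Either way (t & ~p) | (s -> ~t) holds.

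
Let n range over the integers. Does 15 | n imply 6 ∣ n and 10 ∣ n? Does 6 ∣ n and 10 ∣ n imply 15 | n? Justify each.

(⇒) This fails: take n = 15. Certainly 15 ∣ 15, but 6 ∤ 15.

(⇐) Suppose 6 ∣ n and 10 ∣ n. Any common multiple of 6 and 10 is a multiple of their lcm; here lcm(6, 10) = 6·10/gcd(6, 10) = 60/2 = 30, so 30 ∣ n. Since 15 ∣ 30, it follows that 15 ∣ n.

The forward direction fails; the converse holds.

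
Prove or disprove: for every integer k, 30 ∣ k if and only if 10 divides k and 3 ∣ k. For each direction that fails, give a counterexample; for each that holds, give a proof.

The biconditional holds.

[⇒] If 30 ∣ k, write k = 30q. Since 30 = 3·10, k = 10·(3q), so 10 ∣ k; and since 30 = 10·3, k = 3·(10q), so 3 ∣ k.

[⇐] Suppose 10 ∣ k and 3 ∣ k. Any common multiple of 10 and 3 is a multiple of their lcm; here gcd(10, 3) = 1, so lcm(10, 3) = 10·3 = 30, so 30 ∣ k.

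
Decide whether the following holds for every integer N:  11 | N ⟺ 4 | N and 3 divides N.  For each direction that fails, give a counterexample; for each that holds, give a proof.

Neither direction holds.

Forward direction. This fails: take N = 11. Certainly 11 ∣ 11, but 4 ∤ 11.

Converse. This fails: take N = 12. Both 4 ∣ 12 and 3 ∣ 12, yet 12 is not a multiple of 11 (since 12 = 1·11 + 1), so 11 ∤ 12.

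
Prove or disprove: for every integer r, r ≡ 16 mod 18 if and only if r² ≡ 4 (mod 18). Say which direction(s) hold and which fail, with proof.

(⇒) Suppose r ≡ 16 mod 18. Write r = 18j + 16. Then (18j + 16)² = 324j² + 576j + 256 = 18(18j² + 32j + 14) + 4, so r² ≡ 4 (mod 18).

(⇐) This fails: take r = 2. Then 2² = 4 ≡ 4 (mod 18), yet 2 ≡ 2 (mod 18), not 16.

(⇒) holds; (⇐) fails.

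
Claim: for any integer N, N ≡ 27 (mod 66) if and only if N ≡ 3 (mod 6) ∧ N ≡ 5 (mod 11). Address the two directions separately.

(⟸) If N ≡ 3 (mod 6) and N ≡ 5 (mod 11), then by the Chinese remainder theorem N ≡ 27 (mod 66). This is exactly N ≡ 27 (mod 66).

(⟹) Suppose N ≡ 27 (mod 66); write N = 66j + 27. Since 6 ∣ 66, reducing mod 6 gives N ≡ 27 ≡ 3 (mod 6); since 11 ∣ 66, reducing mod 11 gives N ≡ 27 ≡ 5 (mod 11).

Both implications hold.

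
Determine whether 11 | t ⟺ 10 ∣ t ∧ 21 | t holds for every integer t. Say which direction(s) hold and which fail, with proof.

Neither direction holds.

(⇒) This fails: take t = 11. Certainly 11 ∣ 11, but 10 ∤ 11.

(⇐) This fails: take t = 210. Both 10 ∣ 210 and 21 ∣ 210, yet 210 is not a multiple of 11 (since 210 = 19·11 + 1), so 11 ∤ 210.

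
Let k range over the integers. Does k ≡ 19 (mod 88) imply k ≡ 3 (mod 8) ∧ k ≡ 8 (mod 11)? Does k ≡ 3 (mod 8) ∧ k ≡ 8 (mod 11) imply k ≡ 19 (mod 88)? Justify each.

(⇒) Suppose k ≡ 19 (mod 88); write k = 88j + 19. Since 8 ∣ 88, reducing mod 8 gives k ≡ 19 ≡ 3 (mod 8); since 11 ∣ 88, reducing mod 11 gives k ≡ 19 ≡ 8 (mod 11).

(⇐) Conversely, if k ≡ 3 (mod 8) and k ≡ 8 (mod 11), then by the Chinese remainder theorem k ≡ 19 (mod 88). This is exactly k ≡ 19 (mod 88).

Both implications hold.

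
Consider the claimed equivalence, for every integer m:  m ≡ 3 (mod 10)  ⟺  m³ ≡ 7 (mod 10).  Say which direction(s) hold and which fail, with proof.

[⇒] Suppose m ≡ 3 (mod 10). Write m = 10j + 3. Then (10j + 3)³ = 1000j³ + 900j² + 270j + 27 = 10(100j³ + 90j² + 27j + 2) + 7, so m³ ≡ 7 (mod 10).

[⇐] For the converse, argue contrapositively. If m ≢ 3 (mod 10), then m is congruent to one of 0, 1, 2, 4, 5, 6, 7, 8, 9 modulo 10, and these give m³ ≡ 0, 1, 8, 4, 5, 6, 3, 2, 9 respectively — never 7.

Both implications hold.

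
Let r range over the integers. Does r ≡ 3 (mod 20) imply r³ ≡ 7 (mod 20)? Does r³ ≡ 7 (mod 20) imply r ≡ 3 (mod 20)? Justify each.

The biconditional holds.

[⇒] Suppose r ≡ 3 (mod 20). Write r = 20j + 3. Then (20j + 3)³ = 8000j³ + 3600j² + 540j + 27 = 20(400j³ + 180j² + 27j + 1) + 7, so r³ ≡ 7 (mod 20).

[⇐] Conversely, suppose r³ ≡ 7 (mod 20). The only residue r in {0, …, 19} with r³ ≡ 7 (mod 20) is r = 3, so r ≡ 3 (mod 20).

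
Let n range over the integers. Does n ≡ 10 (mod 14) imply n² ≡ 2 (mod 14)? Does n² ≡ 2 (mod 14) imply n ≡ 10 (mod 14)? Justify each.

The forward direction holds; the converse fails.

(⟸) This fails: take n = 4. Then 4² = 16 ≡ 2 (mod 14), yet 4 ≡ 4 (mod 14), not 10.

(⟹) Suppose n ≡ 10 (mod 14). Write n = 14j + 10. Then (14j + 10)² = 196j² + 280j + 100 = 14(14j² + 20j + 7) + 2, so n² ≡ 2 (mod 14).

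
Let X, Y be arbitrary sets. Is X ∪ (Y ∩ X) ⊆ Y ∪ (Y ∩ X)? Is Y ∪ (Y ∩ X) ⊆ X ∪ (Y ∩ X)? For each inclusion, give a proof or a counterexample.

Both inclusions fail.

(⟹) This inclusion fails. Take X = {1}, Y = ∅; then 1 ∈ X ∪ (Y ∩ X) but 1 ∉ Y ∪ (Y ∩ X).

(⟸) This inclusion fails. Take X = ∅, Y = {1}; then 1 ∈ Y ∪ (Y ∩ X) but 1 ∉ X ∪ (Y ∩ X).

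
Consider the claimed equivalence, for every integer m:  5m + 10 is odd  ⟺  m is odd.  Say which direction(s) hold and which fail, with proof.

(⇒) Suppose 5m + 10 is odd. Since 5 is odd, 5m and m have the same parity, so 5m + 10 ≡ m + 10 (mod 2). As 10 is even, 5m + 10 is odd exactly when m is odd. Thus m is odd.

(⇐) Conversely, suppose m is odd; write m = 2j + 1. Then 5m + 10 = 5·(2j + 1) + 10 = 2·5j + 15, which is odd.

Both directions hold.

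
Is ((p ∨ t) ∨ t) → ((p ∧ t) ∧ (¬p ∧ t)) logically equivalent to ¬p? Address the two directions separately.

[⇒] Assume the antecedent. If t is true, the antecedent cannot hold. If t is false, the antecedent forces (t = F, p = F), and ¬p holds there. Either way ¬p holds.

[⇐] This fails. Under t = T, p = F, the left side is false but the right side is true.

Only the forward direction holds.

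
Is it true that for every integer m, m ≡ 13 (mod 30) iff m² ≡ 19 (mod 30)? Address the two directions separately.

Not equivalent: only (⇒) holds.

(⇒) Suppose m ≡ 13 (mod 30). Write m = 30j + 13. Then (30j + 13)² = 900j² + 780j + 169 = 30(30j² + 26j + 5) + 19, so m² ≡ 19 (mod 30).

(⇐) This fails: take m = 7. Then 7² = 49 ≡ 19 (mod 30), yet 7 ≡ 7 (mod 30), not 13.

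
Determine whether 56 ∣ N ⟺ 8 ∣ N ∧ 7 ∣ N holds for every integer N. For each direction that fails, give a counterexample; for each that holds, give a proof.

Forward direction. If 56 ∣ N, write N = 56q. Since 56 = 7·8, N = 8·(7q), so 8 ∣ N; and since 56 = 8·7, N = 7·(8q), so 7 ∣ N.

Converse. Suppose 8 ∣ N and 7 ∣ N. Any common multiple of 8 and 7 is a multiple of their lcm; here gcd(8, 7) = 1, so lcm(8, 7) = 8·7 = 56, so 56 ∣ N.

Both directions hold.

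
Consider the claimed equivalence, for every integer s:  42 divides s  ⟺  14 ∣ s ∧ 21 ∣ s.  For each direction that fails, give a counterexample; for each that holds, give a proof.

Both directions hold.

[⇒] If 42 ∣ s, write s = 42q. Since 42 = 3·14, s = 14·(3q), so 14 ∣ s; and since 42 = 2·21, s = 21·(2q), so 21 ∣ s.

[⇐] Suppose 14 ∣ s and 21 ∣ s. Any common multiple of 14 and 21 is a multiple of their lcm; here lcm(14, 21) = 14·21/gcd(14, 21) = 294/7 = 42, so 42 ∣ s.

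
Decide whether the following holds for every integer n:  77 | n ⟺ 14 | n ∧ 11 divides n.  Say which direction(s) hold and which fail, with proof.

The forward direction fails; the converse holds.

(⇐) Suppose 14 ∣ n and 11 ∣ n. Any common multiple of 14 and 11 is a multiple of their lcm; here gcd(14, 11) = 1, so lcm(14, 11) = 14·11 = 154, so 154 ∣ n. Since 77 ∣ 154, it follows that 77 ∣ n.

(⇒) This fails: take n = 77. Certainly 77 ∣ 77, but 14 ∤ 77.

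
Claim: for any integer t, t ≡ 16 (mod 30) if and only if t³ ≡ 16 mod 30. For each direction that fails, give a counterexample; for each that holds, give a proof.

(⇒) Suppose t ≡ 16 (mod 30). Write t = 30j + 16. Then (30j + 16)³ = 27000j³ + 43200j² + 23040j + 4096 = 30(900j³ + 1440j² + 768j + 136) + 16, so t³ ≡ 16 (mod 30).

(⇐) Conversely, suppose t³ ≡ 16 (mod 30). The only residue r in {0, …, 29} with r³ ≡ 16 (mod 30) is r = 16, so t ≡ 16 (mod 30).

Equivalent; both directions hold.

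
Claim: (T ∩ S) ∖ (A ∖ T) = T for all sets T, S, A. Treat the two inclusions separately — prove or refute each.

The sets are not equal: only the forward inclusion holds.

Reverse inclusion. This inclusion fails. Take T = {1}, S = ∅, A = ∅; then 1 ∈ T but 1 ∉ (T ∩ S) ∖ (A ∖ T).

Forward inclusion. Let x ∈ (T ∩ S) ∖ (A ∖ T). Then either x ∈ T ∩ S and x ∉ A; or x ∈ T ∩ S ∩ A. In each case x ∈ T, so (T ∩ S) ∖ (A ∖ T) ⊆ T.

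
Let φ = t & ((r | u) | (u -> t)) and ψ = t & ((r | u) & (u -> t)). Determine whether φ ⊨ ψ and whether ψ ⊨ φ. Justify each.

(→) This fails. Under r = F, t = T, u = F, the left side is true but the right side is false.

(←) Assume the antecedent. If r is true, the antecedent forces (r = T, t = T, u = F) or (r = T, t = T, u = T), and t & ((r | u) | (u -> t)) holds there. If r is false, the antecedent forces (r = F, t = T, u = T), and t & ((r | u) | (u -> t)) holds there. Either way t & ((r | u) | (u -> t)) holds.

Only the reverse direction holds.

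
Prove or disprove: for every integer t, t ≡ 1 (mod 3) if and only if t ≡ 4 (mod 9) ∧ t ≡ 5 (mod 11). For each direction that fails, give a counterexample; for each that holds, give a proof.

(→) This fails: t = 1 gives 1 ≡ 1 (mod 3) but 1 ≡ 1 (mod 9), so the conjunction on the right does not hold.

(←) Conversely, if t ≡ 4 (mod 9) and t ≡ 5 (mod 11), then by the Chinese remainder theorem t ≡ 49 (mod 99). Since 49 ≡ 1 (mod 3) and 3 ∣ 99, we get t ≡ 1 (mod 3).

Not equivalent: only (⇐) holds.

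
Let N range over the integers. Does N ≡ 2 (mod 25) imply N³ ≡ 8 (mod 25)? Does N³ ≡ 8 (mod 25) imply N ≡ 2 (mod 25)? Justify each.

Forward direction. Suppose N ≡ 2 (mod 25). Write N = 25j + 2. Then (25j + 2)³ = 15625j³ + 3750j² + 300j + 8 = 25(625j³ + 150j² + 12j) + 8, so N³ ≡ 8 (mod 25).

Converse. Suppose N³ ≡ 8 (mod 25). The only residue r in {0, …, 24} with r³ ≡ 8 (mod 25) is r = 2, so N ≡ 2 (mod 25).

Both directions hold.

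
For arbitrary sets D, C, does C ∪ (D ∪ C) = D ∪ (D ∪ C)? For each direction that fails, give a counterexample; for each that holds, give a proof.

Both inclusions hold; the sets are equal.

(⊆) Let x ∈ C ∪ (D ∪ C). Then either x ∈ D and x ∉ C; or x ∈ C and x ∉ D; or x ∈ D ∩ C. In each case x ∈ D ∪ (D ∪ C), so C ∪ (D ∪ C) ⊆ D ∪ (D ∪ C).

(⊇) Let x ∈ D ∪ (D ∪ C). Then either x ∈ D and x ∉ C; or x ∈ C and x ∉ D; or x ∈ D ∩ C. In each case x ∈ C ∪ (D ∪ C), so D ∪ (D ∪ C) ⊆ C ∪ (D ∪ C).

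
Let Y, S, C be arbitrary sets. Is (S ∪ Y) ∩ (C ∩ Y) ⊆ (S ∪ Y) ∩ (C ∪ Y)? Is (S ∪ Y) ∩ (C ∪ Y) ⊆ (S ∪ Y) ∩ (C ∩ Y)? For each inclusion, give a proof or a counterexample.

Only the forward inclusion holds.

(⟹) Let x ∈ (S ∪ Y) ∩ (C ∩ Y). Then either x ∈ Y ∩ C and x ∉ S; or x ∈ Y ∩ S ∩ C. In each case x ∈ (S ∪ Y) ∩ (C ∪ Y), so (S ∪ Y) ∩ (C ∩ Y) ⊆ (S ∪ Y) ∩ (C ∪ Y).

(⟸) This inclusion fails. Take Y = {1}, S = ∅, C = ∅; then 1 ∈ (S ∪ Y) ∩ (C ∪ Y) but 1 ∉ (S ∪ Y) ∩ (C ∩ Y).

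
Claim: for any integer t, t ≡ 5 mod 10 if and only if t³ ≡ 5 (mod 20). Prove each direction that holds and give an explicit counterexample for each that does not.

[⇒] This fails: take t = 15. Then 15 ≡ 5 (mod 10), but 15³ = 3375 ≡ 15 (mod 20), not 5.

[⇐] Conversely, the residues r modulo 20 with r³ ≡ 5 (mod 20) are exactly {5}, and each is ≡ 5 (mod 10).

Only the reverse direction holds.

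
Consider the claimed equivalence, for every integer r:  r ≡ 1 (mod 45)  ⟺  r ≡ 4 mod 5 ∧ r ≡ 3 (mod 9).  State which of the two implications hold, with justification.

(⇒) fails and (⇐) fails.

(⇒) This fails: r = 1 gives 1 ≡ 1 (mod 45) but 1 ≡ 1 (mod 5), so the conjunction on the right does not hold.

(⇐) This fails: r = 39 satisfies both congruences on the right (39 ≡ 4 mod 5 and 39 ≡ 3 mod 9) yet 39 ≡ 39 (mod 45), not 1.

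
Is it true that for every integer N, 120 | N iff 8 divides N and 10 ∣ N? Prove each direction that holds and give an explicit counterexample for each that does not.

The forward direction holds; the converse fails.

(⟸) This fails: take N = 40. Both 8 ∣ 40 and 10 ∣ 40, yet 40 is not a multiple of 120 (since 40 = 0·120 + 40), so 120 ∤ 40.

(⟹) If 120 ∣ N, write N = 120q. Since 120 = 15·8, N = 8·(15q), so 8 ∣ N; and since 120 = 12·10, N = 10·(12q), so 10 ∣ N.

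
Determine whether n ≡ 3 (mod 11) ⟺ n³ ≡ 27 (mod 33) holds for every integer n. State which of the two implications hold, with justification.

(⇒) This fails: take n = 14. Then 14 ≡ 3 (mod 11), but 14³ = 2744 ≡ 5 (mod 33), not 27.

(⇐) Conversely, the residues r modulo 33 with r³ ≡ 27 (mod 33) are exactly {3}, and each is ≡ 3 (mod 11).

Only the reverse direction holds.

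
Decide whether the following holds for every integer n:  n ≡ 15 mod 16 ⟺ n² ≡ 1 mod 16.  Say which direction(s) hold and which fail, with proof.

(⇒) Suppose n ≡ 15 mod 16. Write n = 16j + 15. Then (16j + 15)² = 256j² + 480j + 225 = 16(16j² + 30j + 14) + 1, so n² ≡ 1 (mod 16).

(⇐) This fails: take n = 1. Then 1² = 1 ≡ 1 (mod 16), yet 1 ≡ 1 (mod 16), not 15.

(⇒) holds; (⇐) fails.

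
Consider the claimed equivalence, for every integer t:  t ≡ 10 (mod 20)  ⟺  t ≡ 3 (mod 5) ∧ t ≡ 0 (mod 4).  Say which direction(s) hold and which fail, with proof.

[⇒] This fails: t = 10 gives 10 ≡ 10 (mod 20) but 10 ≡ 0 (mod 5), so the conjunction on the right does not hold.

[⇐] This fails: t = 8 satisfies both congruences on the right (8 ≡ 3 mod 5 and 8 ≡ 0 mod 4) yet 8 ≡ 8 (mod 20), not 10.

Both directions fail.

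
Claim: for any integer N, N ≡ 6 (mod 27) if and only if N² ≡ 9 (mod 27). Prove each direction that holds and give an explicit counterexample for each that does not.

(⇐) This fails: take N = 3. Then 3² = 9 ≡ 9 (mod 27), yet 3 ≡ 3 (mod 27), not 6.

(⇒) Suppose N ≡ 6 (mod 27). Write N = 27j + 6. Then (27j + 6)² = 729j² + 324j + 36 = 27(27j² + 12j + 1) + 9, so N² ≡ 9 (mod 27).

The forward direction holds; the converse fails.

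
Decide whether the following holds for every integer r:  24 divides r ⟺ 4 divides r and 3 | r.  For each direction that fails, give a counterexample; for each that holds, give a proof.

(⇒) holds; (⇐) fails.

(⟸) This fails: take r = 12. Both 4 ∣ 12 and 3 ∣ 12, yet 12 is not a multiple of 24 (since 12 = 0·24 + 12), so 24 ∤ 12.

(⟹) If 24 ∣ r, write r = 24q. Since 24 = 6·4, r = 4·(6q), so 4 ∣ r; and since 24 = 8·3, r = 3·(8q), so 3 ∣ r.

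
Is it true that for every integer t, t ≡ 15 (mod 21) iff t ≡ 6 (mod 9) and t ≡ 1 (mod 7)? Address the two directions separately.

(←) If t ≡ 6 (mod 9) and t ≡ 1 (mod 7), then by the Chinese remainder theorem t ≡ 15 (mod 63). Since 15 ≡ 15 (mod 21) and 21 ∣ 63, we get t ≡ 15 (mod 21).

(→) This fails: t = 57 gives 57 ≡ 15 (mod 21) but 57 ≡ 3 (mod 9), so the conjunction on the right does not hold.

Only the reverse direction holds.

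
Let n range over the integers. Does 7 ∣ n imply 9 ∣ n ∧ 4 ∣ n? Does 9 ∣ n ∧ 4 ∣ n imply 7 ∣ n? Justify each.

(→) This fails: take n = 7. Certainly 7 ∣ 7, but 9 ∤ 7.

(←) This fails: take n = 36. Both 9 ∣ 36 and 4 ∣ 36, yet 36 is not a multiple of 7 (since 36 = 5·7 + 1), so 7 ∤ 36.

Neither direction holds.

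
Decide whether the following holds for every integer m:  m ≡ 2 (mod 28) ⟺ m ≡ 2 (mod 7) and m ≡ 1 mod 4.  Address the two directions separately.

Neither direction holds.

(⇒) This fails: m = 2 gives 2 ≡ 2 (mod 28) but 2 ≡ 2 (mod 4), so the conjunction on the right does not hold.

(⇐) This fails: m = 9 satisfies both congruences on the right (9 ≡ 2 mod 7 and 9 ≡ 1 mod 4) yet 9 ≡ 9 (mod 28), not 2.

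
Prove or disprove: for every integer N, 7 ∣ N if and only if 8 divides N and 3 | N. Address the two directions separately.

Neither implication holds.

(→) This fails: take N = 7. Certainly 7 ∣ 7, but 8 ∤ 7.

(←) This fails: take N = 24. Both 8 ∣ 24 and 3 ∣ 24, yet 24 is not a multiple of 7 (since 24 = 3·7 + 3), so 7 ∤ 24.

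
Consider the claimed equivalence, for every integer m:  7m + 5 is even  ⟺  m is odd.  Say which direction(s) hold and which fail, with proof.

Both directions hold; the statement is true.

(⟸) Suppose m is odd; write m = 2j + 1. Then 7m + 5 = 7·(2j + 1) + 5 = 2·7j + 12, which is even.

(⟹) Suppose 7m + 5 is even. Since 7 is odd, 7m and m have the same parity, so 7m + 5 ≡ m + 5 (mod 2). As 5 is odd, 7m + 5 is even exactly when m is odd. Thus m is odd.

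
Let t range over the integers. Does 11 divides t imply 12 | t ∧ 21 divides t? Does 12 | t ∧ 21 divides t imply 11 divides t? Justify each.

Both directions fail.

[⇒] This fails: take t = 11. Certainly 11 ∣ 11, but 12 ∤ 11.

[⇐] This fails: take t = 84. Both 12 ∣ 84 and 21 ∣ 84, yet 84 is not a multiple of 11 (since 84 = 7·11 + 7), so 11 ∤ 84.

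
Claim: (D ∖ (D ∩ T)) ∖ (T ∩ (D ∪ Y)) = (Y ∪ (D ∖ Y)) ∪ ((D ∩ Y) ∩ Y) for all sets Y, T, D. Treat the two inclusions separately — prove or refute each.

The sets are not equal: only the forward inclusion holds.

Forward inclusion. Let x ∈ (D ∖ (D ∩ T)) ∖ (T ∩ (D ∪ Y)). Then either x ∈ D and x ∉ Y, T; or x ∈ Y ∩ D and x ∉ T. In each case x ∈ (Y ∪ (D ∖ Y)) ∪ ((D ∩ Y) ∩ Y), so (D ∖ (D ∩ T)) ∖ (T ∩ (D ∪ Y)) ⊆ (Y ∪ (D ∖ Y)) ∪ ((D ∩ Y) ∩ Y).

Reverse inclusion. This inclusion fails. Take Y = {1}, T = ∅, D = ∅; then 1 ∈ (Y ∪ (D ∖ Y)) ∪ ((D ∩ Y) ∩ Y) but 1 ∉ (D ∖ (D ∩ T)) ∖ (T ∩ (D ∪ Y)).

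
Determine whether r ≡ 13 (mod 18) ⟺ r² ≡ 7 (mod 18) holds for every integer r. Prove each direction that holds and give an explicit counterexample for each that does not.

Only the forward direction holds.

(⟸) This fails: take r = 5. Then 5² = 25 ≡ 7 (mod 18), yet 5 ≡ 5 (mod 18), not 13.

(⟹) Suppose r ≡ 13 (mod 18). Write r = 18j + 13. Then (18j + 13)² = 324j² + 468j + 169 = 18(18j² + 26j + 9) + 7, so r² ≡ 7 (mod 18).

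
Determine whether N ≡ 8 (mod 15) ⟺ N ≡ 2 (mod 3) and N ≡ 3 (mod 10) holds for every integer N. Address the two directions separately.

Not equivalent: only (⇐) holds.

(⟹) This fails: N = 8 gives 8 ≡ 8 (mod 15) but 8 ≡ 8 (mod 10), so the conjunction on the right does not hold.

(⟸) Conversely, if N ≡ 2 (mod 3) and N ≡ 3 (mod 10), then by the Chinese remainder theorem N ≡ 23 (mod 30). Since 23 ≡ 8 (mod 15) and 15 ∣ 30, we get N ≡ 8 (mod 15).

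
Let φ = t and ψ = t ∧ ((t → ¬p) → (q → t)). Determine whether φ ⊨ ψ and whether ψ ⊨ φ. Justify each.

(⟸) Assume the antecedent. If t is true, t reduces to true regardless of the other variables. If t is false, the antecedent cannot hold. Either way t holds.

(⟹) Assume the antecedent. If t is true, t ∧ ((t → ¬p) → (q → t)) reduces to true regardless of the other variables. If t is false, the antecedent cannot hold. Either way t ∧ ((t → ¬p) → (q → t)) holds.

The biconditional holds.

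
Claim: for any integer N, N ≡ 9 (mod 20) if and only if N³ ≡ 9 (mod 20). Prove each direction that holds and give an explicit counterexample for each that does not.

[⇒] Suppose N ≡ 9 (mod 20). Write N = 20j + 9. Then (20j + 9)³ = 8000j³ + 10800j² + 4860j + 729 = 20(400j³ + 540j² + 243j + 36) + 9, so N³ ≡ 9 (mod 20).

[⇐] Conversely, suppose N³ ≡ 9 (mod 20). The only residue r in {0, …, 19} with r³ ≡ 9 (mod 20) is r = 9, so N ≡ 9 (mod 20).

The biconditional holds.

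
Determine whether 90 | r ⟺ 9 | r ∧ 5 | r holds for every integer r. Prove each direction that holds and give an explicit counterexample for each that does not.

(⇒) If 90 ∣ r, write r = 90q. Since 90 = 10·9, r = 9·(10q), so 9 ∣ r; and since 90 = 18·5, r = 5·(18q), so 5 ∣ r.

(⇐) This fails: take r = 45. Both 9 ∣ 45 and 5 ∣ 45, yet 45 is not a multiple of 90 (since 45 = 0·90 + 45), so 90 ∤ 45.

Not equivalent: only (⇒) holds.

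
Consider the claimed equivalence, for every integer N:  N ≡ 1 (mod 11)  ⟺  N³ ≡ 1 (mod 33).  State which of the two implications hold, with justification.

Not equivalent: only (⇐) holds.

Forward direction. This fails: take N = 12. Then 12 ≡ 1 (mod 11), but 12³ = 1728 ≡ 12 (mod 33), not 1.

Converse. The residues r modulo 33 with r³ ≡ 1 (mod 33) are exactly {1}, and each is ≡ 1 (mod 11).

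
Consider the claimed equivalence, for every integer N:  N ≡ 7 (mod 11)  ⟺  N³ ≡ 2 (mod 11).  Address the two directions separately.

Both implications hold.

Forward direction. Suppose N ≡ 7 (mod 11). Write N = 11j + 7. Then (11j + 7)³ = 1331j³ + 2541j² + 1617j + 343 = 11(121j³ + 231j² + 147j + 31) + 2, so N³ ≡ 2 (mod 11).

Converse. For the converse, argue contrapositively. If N ≢ 7 (mod 11), then N is congruent to one of 0, 1, 2, 3, 4, 5, 6, 8, 9, 10 modulo 11, and these give N³ ≡ 0, 1, 8, 5, 9, 4, 7, 6, 3, 10 respectively — never 2.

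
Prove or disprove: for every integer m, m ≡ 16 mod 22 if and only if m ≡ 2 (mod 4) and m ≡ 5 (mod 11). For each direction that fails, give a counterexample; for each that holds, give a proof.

(←) If m ≡ 2 (mod 4) and m ≡ 5 (mod 11), then by the Chinese remainder theorem m ≡ 38 (mod 44). Since 38 ≡ 16 (mod 22) and 22 ∣ 44, we get m ≡ 16 (mod 22).

(→) This fails: m = 16 gives 16 ≡ 16 (mod 22) but 16 ≡ 0 (mod 4), so the conjunction on the right does not hold.

(⇒) fails; (⇐) holds.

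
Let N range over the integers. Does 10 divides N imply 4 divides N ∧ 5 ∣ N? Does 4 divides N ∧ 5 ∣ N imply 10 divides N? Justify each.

Forward direction. This fails: take N = 10. Certainly 10 ∣ 10, but 4 ∤ 10.

Converse. Suppose 4 ∣ N and 5 ∣ N. Any common multiple of 4 and 5 is a multiple of their lcm; here gcd(4, 5) = 1, so lcm(4, 5) = 4·5 = 20, so 20 ∣ N. Since 10 ∣ 20, it follows that 10 ∣ N.

Only the converse holds.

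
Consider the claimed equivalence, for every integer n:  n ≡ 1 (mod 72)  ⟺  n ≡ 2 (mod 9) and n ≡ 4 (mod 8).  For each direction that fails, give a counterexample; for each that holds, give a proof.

[⇒] This fails: n = 1 gives 1 ≡ 1 (mod 72) but 1 ≡ 1 (mod 9), so the conjunction on the right does not hold.

[⇐] This fails: n = 20 satisfies both congruences on the right (20 ≡ 2 mod 9 and 20 ≡ 4 mod 8) yet 20 ≡ 20 (mod 72), not 1.

Neither implication holds.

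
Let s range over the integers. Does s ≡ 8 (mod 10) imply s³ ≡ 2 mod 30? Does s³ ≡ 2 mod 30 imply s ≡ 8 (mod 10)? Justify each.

(⟹) This fails: take s = 18. Then 18 ≡ 8 (mod 10), but 18³ = 5832 ≡ 12 (mod 30), not 2.

(⟸) Conversely, the residues r modulo 30 with r³ ≡ 2 (mod 30) are exactly {8}, and each is ≡ 8 (mod 10).

The forward direction fails; the converse holds.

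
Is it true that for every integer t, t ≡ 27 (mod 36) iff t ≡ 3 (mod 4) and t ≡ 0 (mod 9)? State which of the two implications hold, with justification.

(⇒) Suppose t ≡ 27 (mod 36); write t = 36j + 27. Since 4 ∣ 36, reducing mod 4 gives t ≡ 27 ≡ 3 (mod 4); since 9 ∣ 36, reducing mod 9 gives t ≡ 27 ≡ 0 (mod 9).

(⇐) Conversely, if t ≡ 3 (mod 4) and t ≡ 0 (mod 9), then by the Chinese remainder theorem t ≡ 27 (mod 36). This is exactly t ≡ 27 (mod 36).

Equivalent; both directions hold.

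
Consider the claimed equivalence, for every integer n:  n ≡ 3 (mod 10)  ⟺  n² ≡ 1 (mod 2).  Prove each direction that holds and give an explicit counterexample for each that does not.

(⇒) holds; (⇐) fails.

(⟹) Suppose n ≡ 3 (mod 10). Then n² ≡ 3² = 9 (mod 10), and since 2 ∣ 10, also n² ≡ 1 (mod 2).

(⟸) This fails: take n = 1. Then 1² = 1 ≡ 1 (mod 2), yet 1 ≡ 1 (mod 10), not 3.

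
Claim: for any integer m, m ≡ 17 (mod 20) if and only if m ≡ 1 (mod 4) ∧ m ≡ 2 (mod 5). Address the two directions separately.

The biconditional holds.

Forward direction. Suppose m ≡ 17 (mod 20); write m = 20j + 17. Since 4 ∣ 20, reducing mod 4 gives m ≡ 17 ≡ 1 (mod 4); since 5 ∣ 20, reducing mod 5 gives m ≡ 17 ≡ 2 (mod 5).

Converse. If m ≡ 1 (mod 4) and m ≡ 2 (mod 5), then by the Chinese remainder theorem m ≡ 17 (mod 20). This is exactly m ≡ 17 (mod 20).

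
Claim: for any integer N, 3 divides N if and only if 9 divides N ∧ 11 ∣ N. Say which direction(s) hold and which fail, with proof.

(→) This fails: take N = 3. Certainly 3 ∣ 3, but 9 ∤ 3.

(←) Suppose 9 ∣ N and 11 ∣ N. Any common multiple of 9 and 11 is a multiple of their lcm; here gcd(9, 11) = 1, so lcm(9, 11) = 9·11 = 99, so 99 ∣ N. Since 3 ∣ 99, it follows that 3 ∣ N.

Only the converse holds.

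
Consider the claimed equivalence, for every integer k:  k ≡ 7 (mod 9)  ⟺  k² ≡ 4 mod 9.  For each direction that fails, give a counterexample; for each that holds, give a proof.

(⟹) Suppose k ≡ 7 (mod 9). Write k = 9j + 7. Then (9j + 7)² = 81j² + 126j + 49 = 9(9j² + 14j + 5) + 4, so k² ≡ 4 (mod 9).

(⟸) This fails: take k = 2. Then 2² = 4 ≡ 4 (mod 9), yet 2 ≡ 2 (mod 9), not 7.

Only the forward implication holds.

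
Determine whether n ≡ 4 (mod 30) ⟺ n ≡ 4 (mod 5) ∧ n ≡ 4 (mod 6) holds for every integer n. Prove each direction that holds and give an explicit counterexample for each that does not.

(⟹) Suppose n ≡ 4 (mod 30); write n = 30j + 4. Since 5 ∣ 30, reducing mod 5 gives n ≡ 4 (mod 5); since 6 ∣ 30, reducing mod 6 gives n ≡ 4 (mod 6).

(⟸) Conversely, if n ≡ 4 (mod 5) and n ≡ 4 (mod 6), then by the Chinese remainder theorem n ≡ 4 (mod 30). This is exactly n ≡ 4 (mod 30).

Equivalent; both directions hold.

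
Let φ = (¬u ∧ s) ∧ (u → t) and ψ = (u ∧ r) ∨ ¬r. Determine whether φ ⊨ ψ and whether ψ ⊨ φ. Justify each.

[⇒] This fails. Under r = T, s = T, t = F, u = F, the left side is true but the right side is false.

[⇐] This fails. Under r = F, s = F, t = F, u = F, the left side is false but the right side is true.

(⇒) fails and (⇐) fails.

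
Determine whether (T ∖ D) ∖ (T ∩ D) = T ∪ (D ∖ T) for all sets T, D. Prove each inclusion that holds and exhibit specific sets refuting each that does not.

Only the forward inclusion holds.

(⟹) Let x ∈ (T ∖ D) ∖ (T ∩ D). Then x ∈ T and x ∉ D, from which x ∈ T ∪ (D ∖ T).

(⟸) This inclusion fails. Take T = ∅, D = {1}; then 1 ∈ T ∪ (D ∖ T) but 1 ∉ (T ∖ D) ∖ (T ∩ D).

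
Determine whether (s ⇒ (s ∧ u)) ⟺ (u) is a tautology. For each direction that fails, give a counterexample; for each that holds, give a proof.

Only the converse holds.

Forward direction. This fails. Under s = F, u = F, the left side is true but the right side is false.

Converse. Assume the antecedent. If s is true, the antecedent forces (s = T, u = T), and s ⇒ (s ∧ u) holds there. If s is false, s ⇒ (s ∧ u) reduces to true regardless of the other variables. Either way s ⇒ (s ∧ u) holds.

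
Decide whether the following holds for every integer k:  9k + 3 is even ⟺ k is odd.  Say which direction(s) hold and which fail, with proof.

The biconditional holds.

Converse. Suppose k is odd; write k = 2j + 1. Then 9k + 3 = 9·(2j + 1) + 3 = 2·9j + 12, which is even.

Forward direction. Suppose 9k + 3 is even. Since 9 is odd, 9k and k have the same parity, so 9k + 3 ≡ k + 3 (mod 2). As 3 is odd, 9k + 3 is even exactly when k is odd. Thus k is odd.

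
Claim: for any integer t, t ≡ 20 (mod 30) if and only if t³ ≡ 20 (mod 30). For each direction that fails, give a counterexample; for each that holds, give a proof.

The biconditional holds.

(⟸) Suppose t³ ≡ 20 (mod 30). The only residue r in {0, …, 29} with r³ ≡ 20 (mod 30) is r = 20, so t ≡ 20 (mod 30).

(⟹) Suppose t ≡ 20 (mod 30). Write t = 30j + 20. Then (30j + 20)³ = 27000j³ + 54000j² + 36000j + 8000 = 30(900j³ + 1800j² + 1200j + 266) + 20, so t³ ≡ 20 (mod 30).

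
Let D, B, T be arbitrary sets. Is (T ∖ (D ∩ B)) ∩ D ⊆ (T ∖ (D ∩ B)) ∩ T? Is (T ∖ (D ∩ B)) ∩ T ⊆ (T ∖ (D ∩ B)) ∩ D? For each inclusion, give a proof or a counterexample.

(⊆) Let x ∈ (T ∖ (D ∩ B)) ∩ D. Then x ∈ D ∩ T and x ∉ B, from which x ∈ (T ∖ (D ∩ B)) ∩ T.

(⊇) This inclusion fails. Take D = ∅, B = ∅, T = {1}; then 1 ∈ (T ∖ (D ∩ B)) ∩ T but 1 ∉ (T ∖ (D ∩ B)) ∩ D.

Only the forward inclusion holds.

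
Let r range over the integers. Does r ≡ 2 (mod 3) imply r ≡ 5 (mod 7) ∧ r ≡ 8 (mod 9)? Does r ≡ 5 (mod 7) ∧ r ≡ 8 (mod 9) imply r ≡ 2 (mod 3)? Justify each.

Only the converse holds.

(→) This fails: r = 2 gives 2 ≡ 2 (mod 3) but 2 ≡ 2 (mod 7), so the conjunction on the right does not hold.

(←) Conversely, if r ≡ 5 (mod 7) and r ≡ 8 (mod 9), then by the Chinese remainder theorem r ≡ 26 (mod 63). Since 26 ≡ 2 (mod 3) and 3 ∣ 63, we get r ≡ 2 (mod 3).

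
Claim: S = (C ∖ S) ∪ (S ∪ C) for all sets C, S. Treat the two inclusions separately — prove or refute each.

(⟹) Let x ∈ S. Then either x ∈ S and x ∉ C; or x ∈ C ∩ S. In each case x ∈ (C ∖ S) ∪ (S ∪ C), so S ⊆ (C ∖ S) ∪ (S ∪ C).

(⟸) This inclusion fails. Take C = {1}, S = ∅; then 1 ∈ (C ∖ S) ∪ (S ∪ C) but 1 ∉ S.

(⊆) holds; (⊇) fails.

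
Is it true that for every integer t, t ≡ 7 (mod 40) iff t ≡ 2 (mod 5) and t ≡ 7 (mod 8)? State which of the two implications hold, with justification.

Equivalent; both directions hold.

[⇐] If t ≡ 2 (mod 5) and t ≡ 7 (mod 8), then by the Chinese remainder theorem t ≡ 7 (mod 40). This is exactly t ≡ 7 (mod 40).

[⇒] Suppose t ≡ 7 (mod 40); write t = 40j + 7. Since 5 ∣ 40, reducing mod 5 gives t ≡ 7 ≡ 2 (mod 5); since 8 ∣ 40, reducing mod 8 gives t ≡ 7 (mod 8).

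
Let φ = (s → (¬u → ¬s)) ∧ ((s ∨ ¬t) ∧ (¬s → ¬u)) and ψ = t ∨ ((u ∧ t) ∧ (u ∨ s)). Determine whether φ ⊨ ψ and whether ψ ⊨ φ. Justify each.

Both directions fail.

(→) This fails. Under s = F, u = F, t = F, the left side is true but the right side is false.

(←) This fails. Under s = F, u = F, t = T, the left side is false but the right side is true.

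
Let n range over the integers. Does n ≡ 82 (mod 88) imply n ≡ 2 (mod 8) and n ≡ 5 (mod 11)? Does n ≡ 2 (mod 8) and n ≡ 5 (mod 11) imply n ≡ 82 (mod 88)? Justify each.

(→) Suppose n ≡ 82 (mod 88); write n = 88j + 82. Since 8 ∣ 88, reducing mod 8 gives n ≡ 82 ≡ 2 (mod 8); since 11 ∣ 88, reducing mod 11 gives n ≡ 82 ≡ 5 (mod 11).

(←) Conversely, if n ≡ 2 (mod 8) and n ≡ 5 (mod 11), then by the Chinese remainder theorem n ≡ 82 (mod 88). This is exactly n ≡ 82 (mod 88).

The biconditional holds.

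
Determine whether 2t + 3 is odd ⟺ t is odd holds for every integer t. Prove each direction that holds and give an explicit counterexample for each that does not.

[⇒] This fails: take t = 4. Then 2t + 3 = 11, which is odd, yet t = 4 is even, not odd.

[⇐] Suppose t is odd. Since 2 is even, 2t is even for every t, so 2t + 3 has the same parity as 3, which is odd. Hence 2t + 3 is odd.

Not equivalent: only (⇐) holds.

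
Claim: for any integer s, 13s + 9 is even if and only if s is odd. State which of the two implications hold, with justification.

Both directions hold; the statement is true.

Converse. Suppose s is odd; write s = 2j + 1. Then 13s + 9 = 13·(2j + 1) + 9 = 2·13j + 22, which is even.

Forward direction. Suppose 13s + 9 is even. Since 13 is odd, 13s and s have the same parity, so 13s + 9 ≡ s + 9 (mod 2). As 9 is odd, 13s + 9 is even exactly when s is odd. Thus s is odd.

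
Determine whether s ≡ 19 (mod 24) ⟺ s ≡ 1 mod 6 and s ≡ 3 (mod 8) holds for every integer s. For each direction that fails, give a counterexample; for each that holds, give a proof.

Forward direction. Suppose s ≡ 19 (mod 24); write s = 24j + 19. Since 6 ∣ 24, reducing mod 6 gives s ≡ 19 ≡ 1 (mod 6); since 8 ∣ 24, reducing mod 8 gives s ≡ 19 ≡ 3 (mod 8).

Converse. If s ≡ 1 (mod 6) and s ≡ 3 (mod 8), then by the Chinese remainder theorem s ≡ 19 (mod 24). This is exactly s ≡ 19 (mod 24).

Equivalent; both directions hold.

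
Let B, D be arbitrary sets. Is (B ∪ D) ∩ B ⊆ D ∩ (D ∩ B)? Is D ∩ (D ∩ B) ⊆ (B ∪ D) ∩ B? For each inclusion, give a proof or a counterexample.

(⊆) This inclusion fails. Take B = {1}, D = ∅; then 1 ∈ (B ∪ D) ∩ B but 1 ∉ D ∩ (D ∩ B).

(⊇) Let x ∈ D ∩ (D ∩ B). Then x ∈ B ∩ D, from which x ∈ (B ∪ D) ∩ B.

The sets are not equal: only the reverse inclusion holds.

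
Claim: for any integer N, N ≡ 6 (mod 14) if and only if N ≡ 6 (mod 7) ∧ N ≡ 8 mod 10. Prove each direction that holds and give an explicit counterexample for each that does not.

[⇒] This fails: N = 34 gives 34 ≡ 6 (mod 14) but 34 ≡ 4 (mod 10), so the conjunction on the right does not hold.

[⇐] Conversely, if N ≡ 6 (mod 7) and N ≡ 8 (mod 10), then by the Chinese remainder theorem N ≡ 48 (mod 70). Since 48 ≡ 6 (mod 14) and 14 ∣ 70, we get N ≡ 6 (mod 14).

Only the converse holds.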